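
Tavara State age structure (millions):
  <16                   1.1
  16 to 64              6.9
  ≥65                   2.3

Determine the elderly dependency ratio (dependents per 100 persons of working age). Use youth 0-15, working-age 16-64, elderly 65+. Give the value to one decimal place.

Old-age dependency ratio = 2.3 / 6.9 × 100 = 33.3

Old-age dependency ratio: 33.3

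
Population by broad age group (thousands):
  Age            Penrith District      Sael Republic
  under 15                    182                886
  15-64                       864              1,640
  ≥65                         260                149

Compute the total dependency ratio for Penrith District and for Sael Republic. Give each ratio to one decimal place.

Penrith District: 51.2
Sael Republic: 63.1

Penrith District: (182 + 260) / 864 × 100 = 442 / 864 × 100 = 51.2
Sael Republic: (886 + 149) / 1,640 × 100 = 1,035 / 1,640 × 100 = 63.1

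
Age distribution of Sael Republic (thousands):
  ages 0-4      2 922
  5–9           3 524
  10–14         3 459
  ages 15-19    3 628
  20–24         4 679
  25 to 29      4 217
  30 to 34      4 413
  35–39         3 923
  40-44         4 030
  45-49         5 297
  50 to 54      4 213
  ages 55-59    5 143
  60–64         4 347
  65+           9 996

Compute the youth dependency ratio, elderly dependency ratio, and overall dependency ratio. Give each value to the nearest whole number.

Youth dependency ratio: 23
Old-age dependency ratio: 23
Total dependency ratio: 45

0–14: 2 922 + 3 524 + 3 459 = 9 905
15–64: 3 628 + 4 679 + 4 217 + 4 413 + 3 923 + 4 030 + 5 297 + 4 213 + 5 143 + 4 347 = 43 890
65+: 9 996
Youth dependency ratio = 9 905 / 43 890 × 100 = 23
Old-age dependency ratio = 9 996 / 43 890 × 100 = 23
Total dependency ratio = (9 905 + 9 996) / 43 890 × 100 = 19 901 / 43 890 × 100 = 45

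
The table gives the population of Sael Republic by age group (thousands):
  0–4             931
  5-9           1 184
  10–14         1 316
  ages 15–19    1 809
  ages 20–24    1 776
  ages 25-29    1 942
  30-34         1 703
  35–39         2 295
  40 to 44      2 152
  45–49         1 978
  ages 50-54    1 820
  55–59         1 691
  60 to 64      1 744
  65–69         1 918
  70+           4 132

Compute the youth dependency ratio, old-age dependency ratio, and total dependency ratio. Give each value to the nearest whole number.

0–14: 931 + 1 184 + 1 316 = 3 431
15–64: 1 809 + 1 776 + 1 942 + 1 703 + 2 295 + 2 152 + 1 978 + 1 820 + 1 691 + 1 744 = 18 910
65+: 1 918 + 4 132 = 6 050
Youth dependency ratio = 3 431 / 18 910 × 100 = 18
Old-age dependency ratio = 6 050 / 18 910 × 100 = 32
Total dependency ratio = (3 431 + 6 050) / 18 910 × 100 = 9 481 / 18 910 × 100 = 50

Youth dependency ratio: 18
Old-age dependency ratio: 32
Total dependency ratio: 50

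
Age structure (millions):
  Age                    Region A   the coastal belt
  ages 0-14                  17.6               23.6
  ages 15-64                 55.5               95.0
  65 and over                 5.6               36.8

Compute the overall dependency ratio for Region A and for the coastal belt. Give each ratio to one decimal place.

Region A: 41.8
the coastal belt: 63.6

Region A: (17.6 + 5.6) / 55.5 × 100 = 23.2 / 55.5 × 100 = 41.8
the coastal belt: (23.6 + 36.8) / 95.0 × 100 = 60.4 / 95.0 × 100 = 63.6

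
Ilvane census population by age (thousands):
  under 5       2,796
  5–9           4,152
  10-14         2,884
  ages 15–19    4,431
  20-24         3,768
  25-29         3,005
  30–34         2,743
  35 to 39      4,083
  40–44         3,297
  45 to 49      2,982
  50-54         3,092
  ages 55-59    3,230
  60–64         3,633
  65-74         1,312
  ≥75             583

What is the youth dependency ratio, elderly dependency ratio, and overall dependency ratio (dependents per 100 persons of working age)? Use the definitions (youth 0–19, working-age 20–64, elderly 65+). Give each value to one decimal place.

0–19: 2,796 + 4,152 + 2,884 + 4,431 = 14,263
20–64: 3,768 + 3,005 + 2,743 + 4,083 + 3,297 + 2,982 + 3,092 + 3,230 + 3,633 = 29,833
65+: 1,312 + 583 = 1,895
Youth dependency ratio = 14,263 / 29,833 × 100 = 47.8
Old-age dependency ratio = 1,895 / 29,833 × 100 = 6.4
Total dependency ratio = (14,263 + 1,895) / 29,833 × 100 = 16,158 / 29,833 × 100 = 54.2

Youth dependency ratio: 47.8
Old-age dependency ratio: 6.4
Total dependency ratio: 54.2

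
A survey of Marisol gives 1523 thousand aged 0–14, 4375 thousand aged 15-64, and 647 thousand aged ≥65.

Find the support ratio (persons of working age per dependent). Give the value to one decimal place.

Support ratio: 2.0

Support ratio = 4375 / (1523 + 647) = 4375 / 2170 = 2.0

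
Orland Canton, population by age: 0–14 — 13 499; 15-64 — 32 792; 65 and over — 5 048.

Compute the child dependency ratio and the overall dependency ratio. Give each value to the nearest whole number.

Youth dependency ratio: 41
Total dependency ratio: 57

Youth dependency ratio = 13 499 / 32 792 × 100 = 41
Total dependency ratio = (13 499 + 5 048) / 32 792 × 100 = 18 547 / 32 792 × 100 = 57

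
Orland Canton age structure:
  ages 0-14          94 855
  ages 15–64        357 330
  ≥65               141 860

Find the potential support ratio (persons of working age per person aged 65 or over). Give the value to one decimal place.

Potential support ratio: 2.5

Potential support ratio = 357 330 / 141 860 = 2.5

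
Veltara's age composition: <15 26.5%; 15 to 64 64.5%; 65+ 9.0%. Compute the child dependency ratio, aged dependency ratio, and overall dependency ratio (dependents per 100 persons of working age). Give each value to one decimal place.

Youth dependency ratio: 41.1
Old-age dependency ratio: 14.0
Total dependency ratio: 55.0

Youth dependency ratio = 26.5 / 64.5 × 100 = 41.1
Old-age dependency ratio = 9.0 / 64.5 × 100 = 14.0
Total dependency ratio = (26.5 + 9.0) / 64.5 × 100 = 35.5 / 64.5 × 100 = 55.0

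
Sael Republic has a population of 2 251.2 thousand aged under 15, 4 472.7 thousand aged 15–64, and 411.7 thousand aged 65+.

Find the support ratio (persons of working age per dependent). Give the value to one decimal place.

Support ratio = 4 472.7 / (2 251.2 + 411.7) = 4 472.7 / 2 662.9 = 1.7

Support ratio: 1.7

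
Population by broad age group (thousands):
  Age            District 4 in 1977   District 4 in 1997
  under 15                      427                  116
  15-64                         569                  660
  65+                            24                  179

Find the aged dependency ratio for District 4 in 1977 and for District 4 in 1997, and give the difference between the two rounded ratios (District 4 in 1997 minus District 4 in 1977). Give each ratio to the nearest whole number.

District 4 in 1977: 4
District 4 in 1997: 27
Difference: +23

District 4 in 1977: 24 / 569 × 100 = 4
District 4 in 1997: 179 / 660 × 100 = 27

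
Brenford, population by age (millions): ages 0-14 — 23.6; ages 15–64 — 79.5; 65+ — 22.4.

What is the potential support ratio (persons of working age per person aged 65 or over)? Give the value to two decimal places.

Potential support ratio = 79.5 / 22.4 = 3.55

Potential support ratio: 3.55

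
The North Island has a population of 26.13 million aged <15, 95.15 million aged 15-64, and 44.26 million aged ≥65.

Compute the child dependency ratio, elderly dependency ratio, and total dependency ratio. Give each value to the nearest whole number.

Youth dependency ratio = 26.13 / 95.15 × 100 = 27
Old-age dependency ratio = 44.26 / 95.15 × 100 = 47
Total dependency ratio = (26.13 + 44.26) / 95.15 × 100 = 70.39 / 95.15 × 100 = 74

Youth dependency ratio: 27
Old-age dependency ratio: 47
Total dependency ratio: 74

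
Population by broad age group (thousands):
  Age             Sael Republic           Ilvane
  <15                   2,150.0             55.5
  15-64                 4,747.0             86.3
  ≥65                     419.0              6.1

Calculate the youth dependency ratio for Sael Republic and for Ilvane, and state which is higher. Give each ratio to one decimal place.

Sael Republic: 45.3
Ilvane: 64.3
Higher: Ilvane

Sael Republic: 2,150.0 / 4,747.0 × 100 = 45.3
Ilvane: 55.5 / 86.3 × 100 = 64.3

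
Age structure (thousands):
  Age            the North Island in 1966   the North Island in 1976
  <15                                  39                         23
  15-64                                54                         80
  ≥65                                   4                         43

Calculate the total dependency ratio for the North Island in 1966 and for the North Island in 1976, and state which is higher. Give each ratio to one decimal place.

the North Island in 1966: 79.6
the North Island in 1976: 82.5
Higher: the North Island in 1976

the North Island in 1966: (39 + 4) / 54 × 100 = 43 / 54 × 100 = 79.6
the North Island in 1976: (23 + 43) / 80 × 100 = 66 / 80 × 100 = 82.5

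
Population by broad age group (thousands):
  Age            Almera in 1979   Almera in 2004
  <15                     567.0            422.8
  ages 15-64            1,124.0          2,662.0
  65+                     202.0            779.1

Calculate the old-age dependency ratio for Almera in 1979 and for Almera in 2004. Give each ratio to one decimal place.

Almera in 1979: 202.0 / 1,124.0 × 100 = 18.0
Almera in 2004: 779.1 / 2,662.0 × 100 = 29.3

Almera in 1979: 18.0
Almera in 2004: 29.3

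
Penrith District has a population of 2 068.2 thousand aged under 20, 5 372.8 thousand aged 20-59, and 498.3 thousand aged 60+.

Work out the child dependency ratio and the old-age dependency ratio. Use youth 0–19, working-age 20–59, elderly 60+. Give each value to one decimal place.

Youth dependency ratio = 2 068.2 / 5 372.8 × 100 = 38.5
Old-age dependency ratio = 498.3 / 5 372.8 × 100 = 9.3

Youth dependency ratio: 38.5
Old-age dependency ratio: 9.3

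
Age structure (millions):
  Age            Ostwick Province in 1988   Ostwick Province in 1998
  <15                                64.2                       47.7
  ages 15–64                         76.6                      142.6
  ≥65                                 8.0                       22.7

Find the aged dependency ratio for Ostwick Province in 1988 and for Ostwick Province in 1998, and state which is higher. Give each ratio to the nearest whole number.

Ostwick Province in 1988: 8.0 / 76.6 × 100 = 10
Ostwick Province in 1998: 22.7 / 142.6 × 100 = 16

Ostwick Province in 1988: 10
Ostwick Province in 1998: 16
Higher: Ostwick Province in 1998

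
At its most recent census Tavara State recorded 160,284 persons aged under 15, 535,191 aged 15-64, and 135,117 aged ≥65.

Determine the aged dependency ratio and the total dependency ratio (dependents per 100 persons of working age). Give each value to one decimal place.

Old-age dependency ratio = 135,117 / 535,191 × 100 = 25.2
Total dependency ratio = (160,284 + 135,117) / 535,191 × 100 = 295,401 / 535,191 × 100 = 55.2

Old-age dependency ratio: 25.2
Total dependency ratio: 55.2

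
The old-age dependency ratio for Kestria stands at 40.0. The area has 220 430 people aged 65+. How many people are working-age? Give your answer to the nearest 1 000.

Old-age dependency ratio = elderly / working-age × 100
40.0 = 220 430 / W × 100
⇒ 551 000

Working-age: 551 000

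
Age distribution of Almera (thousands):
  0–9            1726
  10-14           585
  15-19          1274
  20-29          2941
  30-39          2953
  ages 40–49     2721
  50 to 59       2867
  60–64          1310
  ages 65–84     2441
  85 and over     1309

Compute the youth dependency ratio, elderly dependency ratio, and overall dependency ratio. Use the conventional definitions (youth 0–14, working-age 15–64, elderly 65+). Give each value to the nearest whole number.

0–14: 1726 + 585 = 2311
15–64: 1274 + 2941 + 2953 + 2721 + 2867 + 1310 = 14066
65+: 2441 + 1309 = 3750
Youth dependency ratio = 2311 / 14066 × 100 = 16
Old-age dependency ratio = 3750 / 14066 × 100 = 27
Total dependency ratio = (2311 + 3750) / 14066 × 100 = 6061 / 14066 × 100 = 43

Youth dependency ratio: 16
Old-age dependency ratio: 27
Total dependency ratio: 43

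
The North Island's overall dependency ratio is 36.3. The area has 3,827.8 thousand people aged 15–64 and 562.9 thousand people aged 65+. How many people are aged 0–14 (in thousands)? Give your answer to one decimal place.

Aged 0–14: 826.6

Total dependency ratio = (youth + elderly) / working-age × 100
36.3 = (Y + 562.9) / 3,827.8 × 100
⇒ 826.6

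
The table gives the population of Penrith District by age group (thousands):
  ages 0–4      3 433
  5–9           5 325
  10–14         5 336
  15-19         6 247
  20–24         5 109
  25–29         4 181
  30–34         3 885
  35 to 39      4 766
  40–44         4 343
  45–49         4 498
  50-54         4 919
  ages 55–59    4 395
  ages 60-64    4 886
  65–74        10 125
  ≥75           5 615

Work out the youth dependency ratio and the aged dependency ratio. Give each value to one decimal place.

0–14: 3 433 + 5 325 + 5 336 = 14 094
15–64: 6 247 + 5 109 + 4 181 + 3 885 + 4 766 + 4 343 + 4 498 + 4 919 + 4 395 + 4 886 = 47 229
65+: 10 125 + 5 615 = 15 740
Youth dependency ratio = 14 094 / 47 229 × 100 = 29.8
Old-age dependency ratio = 15 740 / 47 229 × 100 = 33.3

Youth dependency ratio: 29.8
Old-age dependency ratio: 33.3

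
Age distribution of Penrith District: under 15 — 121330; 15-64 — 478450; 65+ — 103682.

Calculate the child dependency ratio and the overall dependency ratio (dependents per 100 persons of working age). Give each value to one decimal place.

Youth dependency ratio = 121330 / 478450 × 100 = 25.4
Total dependency ratio = (121330 + 103682) / 478450 × 100 = 225012 / 478450 × 100 = 47.0

Youth dependency ratio: 25.4
Total dependency ratio: 47.0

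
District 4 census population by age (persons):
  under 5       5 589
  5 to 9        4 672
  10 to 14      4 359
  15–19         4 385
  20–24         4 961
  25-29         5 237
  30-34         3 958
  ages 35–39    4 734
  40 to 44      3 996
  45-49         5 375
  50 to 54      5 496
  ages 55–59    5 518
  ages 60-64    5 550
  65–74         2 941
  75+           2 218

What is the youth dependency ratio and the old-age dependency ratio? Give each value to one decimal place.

Youth dependency ratio: 29.7
Old-age dependency ratio: 10.5

0–14: 5 589 + 4 672 + 4 359 = 14 620
15–64: 4 385 + 4 961 + 5 237 + 3 958 + 4 734 + 3 996 + 5 375 + 5 496 + 5 518 + 5 550 = 49 210
65+: 2 941 + 2 218 = 5 159
Youth dependency ratio = 14 620 / 49 210 × 100 = 29.7
Old-age dependency ratio = 5 159 / 49 210 × 100 = 10.5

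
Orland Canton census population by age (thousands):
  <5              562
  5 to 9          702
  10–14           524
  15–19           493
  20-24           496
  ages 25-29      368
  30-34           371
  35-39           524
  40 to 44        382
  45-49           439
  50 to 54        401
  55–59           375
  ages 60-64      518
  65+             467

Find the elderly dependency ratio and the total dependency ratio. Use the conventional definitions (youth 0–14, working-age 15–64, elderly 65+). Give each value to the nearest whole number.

0–14: 562 + 702 + 524 = 1788
15–64: 493 + 496 + 368 + 371 + 524 + 382 + 439 + 401 + 375 + 518 = 4367
65+: 467
Old-age dependency ratio = 467 / 4367 × 100 = 11
Total dependency ratio = (1788 + 467) / 4367 × 100 = 2255 / 4367 × 100 = 52

Old-age dependency ratio: 11
Total dependency ratio: 52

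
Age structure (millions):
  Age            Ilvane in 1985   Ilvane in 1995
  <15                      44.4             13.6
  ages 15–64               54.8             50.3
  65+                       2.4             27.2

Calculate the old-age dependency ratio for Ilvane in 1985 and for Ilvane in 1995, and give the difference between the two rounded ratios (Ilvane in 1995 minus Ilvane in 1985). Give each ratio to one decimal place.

Ilvane in 1985: 4.4
Ilvane in 1995: 54.1
Difference: +49.7

Ilvane in 1985: 2.4 / 54.8 × 100 = 4.4
Ilvane in 1995: 27.2 / 50.3 × 100 = 54.1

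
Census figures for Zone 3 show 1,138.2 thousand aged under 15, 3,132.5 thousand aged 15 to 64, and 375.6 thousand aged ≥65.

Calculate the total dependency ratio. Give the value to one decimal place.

Total dependency ratio: 48.3

Total dependency ratio = (1,138.2 + 375.6) / 3,132.5 × 100 = 1,513.8 / 3,132.5 × 100 = 48.3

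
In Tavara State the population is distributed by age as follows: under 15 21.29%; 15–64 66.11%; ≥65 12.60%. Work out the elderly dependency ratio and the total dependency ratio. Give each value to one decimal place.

Old-age dependency ratio = 12.60 / 66.11 × 100 = 19.1
Total dependency ratio = (21.29 + 12.60) / 66.11 × 100 = 33.89 / 66.11 × 100 = 51.3

Old-age dependency ratio: 19.1
Total dependency ratio: 51.3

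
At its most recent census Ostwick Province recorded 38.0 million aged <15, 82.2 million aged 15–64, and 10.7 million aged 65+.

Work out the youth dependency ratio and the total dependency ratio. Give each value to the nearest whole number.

Youth dependency ratio: 46
Total dependency ratio: 59

Youth dependency ratio = 38.0 / 82.2 × 100 = 46
Total dependency ratio = (38.0 + 10.7) / 82.2 × 100 = 48.7 / 82.2 × 100 = 59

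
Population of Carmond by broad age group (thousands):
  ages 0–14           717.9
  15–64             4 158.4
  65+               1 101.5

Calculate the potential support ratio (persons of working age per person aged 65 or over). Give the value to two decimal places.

Potential support ratio = 4 158.4 / 1 101.5 = 3.78

Potential support ratio: 3.78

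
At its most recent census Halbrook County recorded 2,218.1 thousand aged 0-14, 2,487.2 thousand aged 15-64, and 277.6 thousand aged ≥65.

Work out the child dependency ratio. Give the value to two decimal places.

Youth dependency ratio: 89.18

Youth dependency ratio = 2,218.1 / 2,487.2 × 100 = 89.18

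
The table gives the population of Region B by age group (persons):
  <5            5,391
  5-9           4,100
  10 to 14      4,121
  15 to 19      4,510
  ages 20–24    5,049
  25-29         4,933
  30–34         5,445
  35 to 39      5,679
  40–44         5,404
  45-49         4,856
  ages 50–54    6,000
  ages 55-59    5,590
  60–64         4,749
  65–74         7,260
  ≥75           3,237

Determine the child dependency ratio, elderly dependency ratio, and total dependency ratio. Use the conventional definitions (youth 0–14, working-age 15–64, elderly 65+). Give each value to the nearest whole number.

Youth dependency ratio: 26
Old-age dependency ratio: 20
Total dependency ratio: 46

0–14: 5,391 + 4,100 + 4,121 = 13,612
15–64: 4,510 + 5,049 + 4,933 + 5,445 + 5,679 + 5,404 + 4,856 + 6,000 + 5,590 + 4,749 = 52,215
65+: 7,260 + 3,237 = 10,497
Youth dependency ratio = 13,612 / 52,215 × 100 = 26
Old-age dependency ratio = 10,497 / 52,215 × 100 = 20
Total dependency ratio = (13,612 + 10,497) / 52,215 × 100 = 24,109 / 52,215 × 100 = 46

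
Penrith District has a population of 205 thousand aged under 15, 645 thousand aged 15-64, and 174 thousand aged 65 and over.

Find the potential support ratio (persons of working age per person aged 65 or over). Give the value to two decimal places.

Potential support ratio: 3.71

Potential support ratio = 645 / 174 = 3.71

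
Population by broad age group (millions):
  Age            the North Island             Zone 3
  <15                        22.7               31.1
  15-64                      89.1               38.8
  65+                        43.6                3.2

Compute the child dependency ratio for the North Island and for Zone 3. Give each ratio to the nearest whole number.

the North Island: 22.7 / 89.1 × 100 = 25
Zone 3: 31.1 / 38.8 × 100 = 80

the North Island: 25
Zone 3: 80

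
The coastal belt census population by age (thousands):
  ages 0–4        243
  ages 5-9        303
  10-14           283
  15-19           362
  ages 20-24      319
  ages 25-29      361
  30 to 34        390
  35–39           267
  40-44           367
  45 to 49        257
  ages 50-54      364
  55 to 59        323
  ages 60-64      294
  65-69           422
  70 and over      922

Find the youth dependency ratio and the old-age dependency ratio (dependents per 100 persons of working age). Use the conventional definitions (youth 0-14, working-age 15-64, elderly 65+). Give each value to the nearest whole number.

Youth dependency ratio: 25
Old-age dependency ratio: 41

0–14: 243 + 303 + 283 = 829
15–64: 362 + 319 + 361 + 390 + 267 + 367 + 257 + 364 + 323 + 294 = 3304
65+: 422 + 922 = 1344
Youth dependency ratio = 829 / 3304 × 100 = 25
Old-age dependency ratio = 1344 / 3304 × 100 = 41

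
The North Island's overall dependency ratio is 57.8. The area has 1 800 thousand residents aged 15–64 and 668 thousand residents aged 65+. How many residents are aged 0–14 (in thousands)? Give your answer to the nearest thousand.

Aged 0–14: 372

Total dependency ratio = (youth + elderly) / working-age × 100
57.8 = (Y + 668) / 1 800 × 100
⇒ 372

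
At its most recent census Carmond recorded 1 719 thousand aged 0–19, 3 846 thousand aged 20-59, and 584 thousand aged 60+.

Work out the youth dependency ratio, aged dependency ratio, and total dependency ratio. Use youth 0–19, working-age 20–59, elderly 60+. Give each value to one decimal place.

Youth dependency ratio: 44.7
Old-age dependency ratio: 15.2
Total dependency ratio: 59.9

Youth dependency ratio = 1 719 / 3 846 × 100 = 44.7
Old-age dependency ratio = 584 / 3 846 × 100 = 15.2
Total dependency ratio = (1 719 + 584) / 3 846 × 100 = 2 303 / 3 846 × 100 = 59.9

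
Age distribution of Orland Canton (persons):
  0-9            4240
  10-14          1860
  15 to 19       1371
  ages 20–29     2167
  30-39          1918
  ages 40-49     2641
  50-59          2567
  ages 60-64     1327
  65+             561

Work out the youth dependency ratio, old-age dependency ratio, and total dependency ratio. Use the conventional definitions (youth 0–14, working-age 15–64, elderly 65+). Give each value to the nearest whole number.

Youth dependency ratio: 51
Old-age dependency ratio: 5
Total dependency ratio: 56

0–14: 4240 + 1860 = 6100
15–64: 1371 + 2167 + 1918 + 2641 + 2567 + 1327 = 11991
65+: 561
Youth dependency ratio = 6100 / 11991 × 100 = 51
Old-age dependency ratio = 561 / 11991 × 100 = 5
Total dependency ratio = (6100 + 561) / 11991 × 100 = 6661 / 11991 × 100 = 56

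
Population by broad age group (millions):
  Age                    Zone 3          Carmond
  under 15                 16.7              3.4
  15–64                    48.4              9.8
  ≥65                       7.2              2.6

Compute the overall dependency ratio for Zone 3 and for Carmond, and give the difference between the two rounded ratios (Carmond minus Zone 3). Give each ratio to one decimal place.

Zone 3: 49.4
Carmond: 61.2
Difference: +11.8

Zone 3: (16.7 + 7.2) / 48.4 × 100 = 23.9 / 48.4 × 100 = 49.4
Carmond: (3.4 + 2.6) / 9.8 × 100 = 6.0 / 9.8 × 100 = 61.2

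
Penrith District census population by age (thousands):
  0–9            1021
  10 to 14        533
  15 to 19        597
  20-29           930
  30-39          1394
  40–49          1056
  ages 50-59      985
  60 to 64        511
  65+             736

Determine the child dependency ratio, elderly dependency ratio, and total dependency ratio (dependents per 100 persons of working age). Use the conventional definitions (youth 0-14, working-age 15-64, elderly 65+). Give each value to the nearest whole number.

Youth dependency ratio: 28
Old-age dependency ratio: 13
Total dependency ratio: 42

0–14: 1021 + 533 = 1554
15–64: 597 + 930 + 1394 + 1056 + 985 + 511 = 5473
65+: 736
Youth dependency ratio = 1554 / 5473 × 100 = 28
Old-age dependency ratio = 736 / 5473 × 100 = 13
Total dependency ratio = (1554 + 736) / 5473 × 100 = 2290 / 5473 × 100 = 42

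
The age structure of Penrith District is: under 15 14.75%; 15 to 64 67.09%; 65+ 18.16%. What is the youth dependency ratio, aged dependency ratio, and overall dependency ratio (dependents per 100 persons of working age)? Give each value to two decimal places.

Youth dependency ratio = 14.75 / 67.09 × 100 = 21.99
Old-age dependency ratio = 18.16 / 67.09 × 100 = 27.07
Total dependency ratio = (14.75 + 18.16) / 67.09 × 100 = 32.91 / 67.09 × 100 = 49.05

Youth dependency ratio: 21.99
Old-age dependency ratio: 27.07
Total dependency ratio: 49.05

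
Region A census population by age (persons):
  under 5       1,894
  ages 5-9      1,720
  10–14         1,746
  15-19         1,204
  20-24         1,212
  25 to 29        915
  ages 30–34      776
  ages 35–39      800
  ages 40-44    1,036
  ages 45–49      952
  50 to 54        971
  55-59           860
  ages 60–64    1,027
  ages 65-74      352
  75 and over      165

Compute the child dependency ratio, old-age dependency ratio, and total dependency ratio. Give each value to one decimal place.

Youth dependency ratio: 55.0
Old-age dependency ratio: 5.3
Total dependency ratio: 60.3

0–14: 1,894 + 1,720 + 1,746 = 5,360
15–64: 1,204 + 1,212 + 915 + 776 + 800 + 1,036 + 952 + 971 + 860 + 1,027 = 9,753
65+: 352 + 165 = 517
Youth dependency ratio = 5,360 / 9,753 × 100 = 55.0
Old-age dependency ratio = 517 / 9,753 × 100 = 5.3
Total dependency ratio = (5,360 + 517) / 9,753 × 100 = 5,877 / 9,753 × 100 = 60.3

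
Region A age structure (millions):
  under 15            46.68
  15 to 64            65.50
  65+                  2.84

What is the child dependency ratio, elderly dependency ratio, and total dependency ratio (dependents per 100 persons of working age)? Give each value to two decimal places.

Youth dependency ratio = 46.68 / 65.50 × 100 = 71.27
Old-age dependency ratio = 2.84 / 65.50 × 100 = 4.34
Total dependency ratio = (46.68 + 2.84) / 65.50 × 100 = 49.52 / 65.50 × 100 = 75.60

Youth dependency ratio: 71.27
Old-age dependency ratio: 4.34
Total dependency ratio: 75.60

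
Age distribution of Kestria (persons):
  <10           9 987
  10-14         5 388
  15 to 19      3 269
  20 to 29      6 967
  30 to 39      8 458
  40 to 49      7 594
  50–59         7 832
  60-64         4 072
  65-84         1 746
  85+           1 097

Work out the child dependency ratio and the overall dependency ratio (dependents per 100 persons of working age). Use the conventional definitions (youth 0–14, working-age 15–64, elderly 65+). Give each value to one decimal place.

Youth dependency ratio: 40.3
Total dependency ratio: 47.7

0–14: 9 987 + 5 388 = 15 375
15–64: 3 269 + 6 967 + 8 458 + 7 594 + 7 832 + 4 072 = 38 192
65+: 1 746 + 1 097 = 2 843
Youth dependency ratio = 15 375 / 38 192 × 100 = 40.3
Total dependency ratio = (15 375 + 2 843) / 38 192 × 100 = 18 218 / 38 192 × 100 = 47.7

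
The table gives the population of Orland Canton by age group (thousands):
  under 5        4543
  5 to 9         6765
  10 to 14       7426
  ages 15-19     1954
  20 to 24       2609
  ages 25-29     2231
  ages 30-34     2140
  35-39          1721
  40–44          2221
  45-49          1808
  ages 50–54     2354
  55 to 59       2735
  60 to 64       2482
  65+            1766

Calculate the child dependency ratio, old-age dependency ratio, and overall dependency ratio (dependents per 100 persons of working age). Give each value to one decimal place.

Youth dependency ratio: 84.2
Old-age dependency ratio: 7.9
Total dependency ratio: 92.1

0–14: 4543 + 6765 + 7426 = 18734
15–64: 1954 + 2609 + 2231 + 2140 + 1721 + 2221 + 1808 + 2354 + 2735 + 2482 = 22255
65+: 1766
Youth dependency ratio = 18734 / 22255 × 100 = 84.2
Old-age dependency ratio = 1766 / 22255 × 100 = 7.9
Total dependency ratio = (18734 + 1766) / 22255 × 100 = 20500 / 22255 × 100 = 92.1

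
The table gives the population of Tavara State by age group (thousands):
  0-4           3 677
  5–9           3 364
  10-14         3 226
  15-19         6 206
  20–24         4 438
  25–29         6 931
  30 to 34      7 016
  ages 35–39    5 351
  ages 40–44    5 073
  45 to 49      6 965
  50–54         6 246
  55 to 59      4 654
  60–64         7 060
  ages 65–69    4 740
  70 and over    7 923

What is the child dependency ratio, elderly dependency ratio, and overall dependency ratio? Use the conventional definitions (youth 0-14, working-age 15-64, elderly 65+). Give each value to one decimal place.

Youth dependency ratio: 17.1
Old-age dependency ratio: 21.1
Total dependency ratio: 38.3

0–14: 3 677 + 3 364 + 3 226 = 10 267
15–64: 6 206 + 4 438 + 6 931 + 7 016 + 5 351 + 5 073 + 6 965 + 6 246 + 4 654 + 7 060 = 59 940
65+: 4 740 + 7 923 = 12 663
Youth dependency ratio = 10 267 / 59 940 × 100 = 17.1
Old-age dependency ratio = 12 663 / 59 940 × 100 = 21.1
Total dependency ratio = (10 267 + 12 663) / 59 940 × 100 = 22 930 / 59 940 × 100 = 38.3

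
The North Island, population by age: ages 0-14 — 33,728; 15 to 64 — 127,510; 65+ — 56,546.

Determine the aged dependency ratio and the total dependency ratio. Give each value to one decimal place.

Old-age dependency ratio = 56,546 / 127,510 × 100 = 44.3
Total dependency ratio = (33,728 + 56,546) / 127,510 × 100 = 90,274 / 127,510 × 100 = 70.8

Old-age dependency ratio: 44.3
Total dependency ratio: 70.8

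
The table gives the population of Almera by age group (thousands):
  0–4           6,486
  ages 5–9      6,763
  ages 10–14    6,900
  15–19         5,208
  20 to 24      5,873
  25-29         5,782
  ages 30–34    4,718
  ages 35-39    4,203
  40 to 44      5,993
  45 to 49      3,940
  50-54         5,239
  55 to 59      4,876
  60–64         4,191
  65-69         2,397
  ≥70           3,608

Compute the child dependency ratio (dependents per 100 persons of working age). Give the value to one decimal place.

Youth dependency ratio: 40.3

0–14: 6,486 + 6,763 + 6,900 = 20,149
15–64: 5,208 + 5,873 + 5,782 + 4,718 + 4,203 + 5,993 + 3,940 + 5,239 + 4,876 + 4,191 = 50,023
65+: 2,397 + 3,608 = 6,005
Youth dependency ratio = 20,149 / 50,023 × 100 = 40.3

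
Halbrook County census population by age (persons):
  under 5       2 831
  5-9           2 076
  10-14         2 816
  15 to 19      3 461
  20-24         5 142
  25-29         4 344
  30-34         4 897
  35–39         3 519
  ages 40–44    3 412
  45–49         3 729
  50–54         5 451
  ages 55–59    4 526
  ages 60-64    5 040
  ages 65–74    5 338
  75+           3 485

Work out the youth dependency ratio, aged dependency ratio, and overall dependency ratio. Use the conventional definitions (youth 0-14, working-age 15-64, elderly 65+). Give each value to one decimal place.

Youth dependency ratio: 17.7
Old-age dependency ratio: 20.3
Total dependency ratio: 38.0

0–14: 2 831 + 2 076 + 2 816 = 7 723
15–64: 3 461 + 5 142 + 4 344 + 4 897 + 3 519 + 3 412 + 3 729 + 5 451 + 4 526 + 5 040 = 43 521
65+: 5 338 + 3 485 = 8 823
Youth dependency ratio = 7 723 / 43 521 × 100 = 17.7
Old-age dependency ratio = 8 823 / 43 521 × 100 = 20.3
Total dependency ratio = (7 723 + 8 823) / 43 521 × 100 = 16 546 / 43 521 × 100 = 38.0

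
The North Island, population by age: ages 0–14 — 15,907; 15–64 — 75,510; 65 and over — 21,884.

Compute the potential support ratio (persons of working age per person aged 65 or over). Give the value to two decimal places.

Potential support ratio: 3.45

Potential support ratio = 75,510 / 21,884 = 3.45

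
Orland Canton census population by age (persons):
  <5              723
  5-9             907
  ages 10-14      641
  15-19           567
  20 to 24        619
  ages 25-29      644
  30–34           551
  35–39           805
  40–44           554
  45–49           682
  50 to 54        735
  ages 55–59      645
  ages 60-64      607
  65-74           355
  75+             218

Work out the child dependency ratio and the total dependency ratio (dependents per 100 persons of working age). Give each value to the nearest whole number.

0–14: 723 + 907 + 641 = 2 271
15–64: 567 + 619 + 644 + 551 + 805 + 554 + 682 + 735 + 645 + 607 = 6 409
65+: 355 + 218 = 573
Youth dependency ratio = 2 271 / 6 409 × 100 = 35
Total dependency ratio = (2 271 + 573) / 6 409 × 100 = 2 844 / 6 409 × 100 = 44

Youth dependency ratio: 35
Total dependency ratio: 44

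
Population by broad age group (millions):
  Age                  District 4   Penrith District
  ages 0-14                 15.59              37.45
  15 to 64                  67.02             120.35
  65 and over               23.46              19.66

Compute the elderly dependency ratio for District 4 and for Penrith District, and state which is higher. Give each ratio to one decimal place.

District 4: 23.46 / 67.02 × 100 = 35.0
Penrith District: 19.66 / 120.35 × 100 = 16.3

District 4: 35.0
Penrith District: 16.3
Higher: District 4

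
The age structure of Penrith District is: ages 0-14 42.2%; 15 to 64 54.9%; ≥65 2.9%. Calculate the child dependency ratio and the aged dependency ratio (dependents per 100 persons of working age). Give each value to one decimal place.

Youth dependency ratio = 42.2 / 54.9 × 100 = 76.9
Old-age dependency ratio = 2.9 / 54.9 × 100 = 5.3

Youth dependency ratio: 76.9
Old-age dependency ratio: 5.3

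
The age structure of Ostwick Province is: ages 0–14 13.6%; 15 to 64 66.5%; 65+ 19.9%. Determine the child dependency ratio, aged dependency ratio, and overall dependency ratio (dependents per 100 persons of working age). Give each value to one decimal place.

Youth dependency ratio = 13.6 / 66.5 × 100 = 20.5
Old-age dependency ratio = 19.9 / 66.5 × 100 = 29.9
Total dependency ratio = (13.6 + 19.9) / 66.5 × 100 = 33.5 / 66.5 × 100 = 50.4

Youth dependency ratio: 20.5
Old-age dependency ratio: 29.9
Total dependency ratio: 50.4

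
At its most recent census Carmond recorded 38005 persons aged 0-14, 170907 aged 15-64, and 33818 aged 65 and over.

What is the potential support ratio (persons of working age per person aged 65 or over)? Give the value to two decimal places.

Potential support ratio: 5.05

Potential support ratio = 170907 / 33818 = 5.05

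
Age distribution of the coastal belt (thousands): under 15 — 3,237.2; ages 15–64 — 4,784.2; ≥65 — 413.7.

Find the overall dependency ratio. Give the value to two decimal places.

Total dependency ratio: 76.31

Total dependency ratio = (3,237.2 + 413.7) / 4,784.2 × 100 = 3,650.9 / 4,784.2 × 100 = 76.31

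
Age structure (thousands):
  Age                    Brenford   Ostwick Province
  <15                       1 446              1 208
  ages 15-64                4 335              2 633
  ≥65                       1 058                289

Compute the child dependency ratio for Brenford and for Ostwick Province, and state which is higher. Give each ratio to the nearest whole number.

Brenford: 1 446 / 4 335 × 100 = 33
Ostwick Province: 1 208 / 2 633 × 100 = 46

Brenford: 33
Ostwick Province: 46
Higher: Ostwick Province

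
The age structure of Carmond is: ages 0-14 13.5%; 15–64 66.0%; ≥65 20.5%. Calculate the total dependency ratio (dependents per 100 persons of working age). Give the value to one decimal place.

Total dependency ratio = (13.5 + 20.5) / 66.0 × 100 = 34.0 / 66.0 × 100 = 51.5

Total dependency ratio: 51.5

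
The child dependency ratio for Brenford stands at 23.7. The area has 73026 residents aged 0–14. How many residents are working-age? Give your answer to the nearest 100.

Youth dependency ratio = youth / working-age × 100
23.7 = 73026 / W × 100
⇒ 308100

Working-age: 308100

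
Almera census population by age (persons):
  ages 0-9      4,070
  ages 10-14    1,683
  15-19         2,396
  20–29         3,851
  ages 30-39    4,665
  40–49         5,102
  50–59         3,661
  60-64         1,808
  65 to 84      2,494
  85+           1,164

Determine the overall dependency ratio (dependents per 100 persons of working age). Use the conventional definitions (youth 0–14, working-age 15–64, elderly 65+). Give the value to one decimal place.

Total dependency ratio: 43.8

0–14: 4,070 + 1,683 = 5,753
15–64: 2,396 + 3,851 + 4,665 + 5,102 + 3,661 + 1,808 = 21,483
65+: 2,494 + 1,164 = 3,658
Total dependency ratio = (5,753 + 3,658) / 21,483 × 100 = 9,411 / 21,483 × 100 = 43.8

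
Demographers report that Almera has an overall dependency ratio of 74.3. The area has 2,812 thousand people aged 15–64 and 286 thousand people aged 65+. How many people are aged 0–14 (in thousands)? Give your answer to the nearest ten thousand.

Total dependency ratio = (youth + elderly) / working-age × 100
74.3 = (Y + 286) / 2,812 × 100
⇒ 1,800

Aged 0–14: 1,800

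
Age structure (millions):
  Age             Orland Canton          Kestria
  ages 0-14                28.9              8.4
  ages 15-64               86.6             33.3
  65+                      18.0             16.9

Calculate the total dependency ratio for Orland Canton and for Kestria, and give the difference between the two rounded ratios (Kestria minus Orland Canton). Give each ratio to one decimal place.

Orland Canton: 54.2
Kestria: 76.0
Difference: +21.8

Orland Canton: (28.9 + 18.0) / 86.6 × 100 = 46.9 / 86.6 × 100 = 54.2
Kestria: (8.4 + 16.9) / 33.3 × 100 = 25.3 / 33.3 × 100 = 76.0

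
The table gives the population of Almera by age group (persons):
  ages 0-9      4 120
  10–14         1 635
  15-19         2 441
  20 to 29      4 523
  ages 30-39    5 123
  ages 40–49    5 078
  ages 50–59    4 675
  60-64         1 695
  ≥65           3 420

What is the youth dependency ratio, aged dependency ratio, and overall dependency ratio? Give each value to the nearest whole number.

Youth dependency ratio: 24
Old-age dependency ratio: 15
Total dependency ratio: 39

0–14: 4 120 + 1 635 = 5 755
15–64: 2 441 + 4 523 + 5 123 + 5 078 + 4 675 + 1 695 = 23 535
65+: 3 420
Youth dependency ratio = 5 755 / 23 535 × 100 = 24
Old-age dependency ratio = 3 420 / 23 535 × 100 = 15
Total dependency ratio = (5 755 + 3 420) / 23 535 × 100 = 9 175 / 23 535 × 100 = 39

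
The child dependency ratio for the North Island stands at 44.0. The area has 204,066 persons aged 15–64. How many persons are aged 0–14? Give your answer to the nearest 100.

Aged 0–14: 89,800

Youth dependency ratio = youth / working-age × 100
44.0 = Y / 204,066 × 100
⇒ 89,800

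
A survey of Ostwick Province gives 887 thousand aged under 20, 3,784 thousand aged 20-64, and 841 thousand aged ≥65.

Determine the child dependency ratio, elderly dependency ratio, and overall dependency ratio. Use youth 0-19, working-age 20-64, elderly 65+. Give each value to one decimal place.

Youth dependency ratio = 887 / 3,784 × 100 = 23.4
Old-age dependency ratio = 841 / 3,784 × 100 = 22.2
Total dependency ratio = (887 + 841) / 3,784 × 100 = 1,728 / 3,784 × 100 = 45.7

Youth dependency ratio: 23.4
Old-age dependency ratio: 22.2
Total dependency ratio: 45.7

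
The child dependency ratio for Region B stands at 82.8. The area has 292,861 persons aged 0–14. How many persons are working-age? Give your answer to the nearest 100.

Youth dependency ratio = youth / working-age × 100
82.8 = 292,861 / W × 100
⇒ 353,700

Working-age: 353,700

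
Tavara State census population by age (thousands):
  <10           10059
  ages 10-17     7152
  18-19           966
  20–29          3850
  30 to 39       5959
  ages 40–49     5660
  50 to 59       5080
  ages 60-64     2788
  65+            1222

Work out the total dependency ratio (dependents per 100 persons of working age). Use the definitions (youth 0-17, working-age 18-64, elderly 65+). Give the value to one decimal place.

Total dependency ratio: 75.8

0–17: 10059 + 7152 = 17211
18–64: 966 + 3850 + 5959 + 5660 + 5080 + 2788 = 24303
65+: 1222
Total dependency ratio = (17211 + 1222) / 24303 × 100 = 18433 / 24303 × 100 = 75.8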